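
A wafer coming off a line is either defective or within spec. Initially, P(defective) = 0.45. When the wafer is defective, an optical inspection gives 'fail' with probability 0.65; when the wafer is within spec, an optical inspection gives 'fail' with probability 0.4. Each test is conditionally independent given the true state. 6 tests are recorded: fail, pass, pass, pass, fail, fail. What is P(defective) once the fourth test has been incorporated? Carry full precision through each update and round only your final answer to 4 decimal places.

After 'fail': P(defective) = 0.65·0.4500 / (0.65·0.4500 + 0.4·0.5500) ≈ 0.5707
After 'pass': P(defective) = 0.35·0.5707 / (0.35·0.5707 + 0.6·0.4293) ≈ 0.4368
After 'pass': P(defective) = 0.35·0.4368 / (0.35·0.4368 + 0.6·0.5632) ≈ 0.3115
After 'pass': P(defective) = 0.35·0.3115 / (0.35·0.3115 + 0.6·0.6885) ≈ 0.2088

0.2088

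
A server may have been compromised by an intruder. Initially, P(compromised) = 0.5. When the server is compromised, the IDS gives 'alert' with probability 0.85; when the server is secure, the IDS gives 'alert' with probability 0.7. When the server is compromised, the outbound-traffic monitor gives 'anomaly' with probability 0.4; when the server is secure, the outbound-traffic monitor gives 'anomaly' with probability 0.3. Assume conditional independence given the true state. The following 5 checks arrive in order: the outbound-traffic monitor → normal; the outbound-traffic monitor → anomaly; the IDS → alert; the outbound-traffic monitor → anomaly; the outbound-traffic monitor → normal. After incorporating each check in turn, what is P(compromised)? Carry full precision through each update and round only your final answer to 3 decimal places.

0.613

After the outbound-traffic monitor='normal': P(compromised) = 0.6·0.5000 / (0.6·0.5000 + 0.7·0.5000) ≈ 0.4615
After the outbound-traffic monitor='anomaly': P(compromised) = 0.4·0.4615 / (0.4·0.4615 + 0.3·0.5385) ≈ 0.5333
After the IDS='alert': P(compromised) = 0.85·0.5333 / (0.85·0.5333 + 0.7·0.4667) ≈ 0.5812
After the outbound-traffic monitor='anomaly': P(compromised) = 0.4·0.5812 / (0.4·0.5812 + 0.3·0.4188) ≈ 0.6492
After the outbound-traffic monitor='normal': P(compromised) = 0.6·0.6492 / (0.6·0.6492 + 0.7·0.3508) ≈ 0.6133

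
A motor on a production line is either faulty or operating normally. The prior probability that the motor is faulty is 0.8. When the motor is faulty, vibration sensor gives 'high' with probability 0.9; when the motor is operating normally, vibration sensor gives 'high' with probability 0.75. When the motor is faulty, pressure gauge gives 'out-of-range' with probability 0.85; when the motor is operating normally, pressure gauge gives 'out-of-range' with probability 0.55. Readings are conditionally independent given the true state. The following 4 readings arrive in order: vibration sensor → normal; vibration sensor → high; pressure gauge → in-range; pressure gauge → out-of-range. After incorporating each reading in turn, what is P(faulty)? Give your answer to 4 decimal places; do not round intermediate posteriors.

0.4973

Each posterior becomes the prior for the next update.
After vibration sensor='normal': P(faulty) = 0.1·0.8000 / (0.1·0.8000 + 0.25·0.2000) ≈ 0.6154
After vibration sensor='high': P(faulty) = 0.9·0.6154 / (0.9·0.6154 + 0.75·0.3846) ≈ 0.6575
After pressure gauge='in-range': P(faulty) = 0.15·0.6575 / (0.15·0.6575 + 0.45·0.3425) ≈ 0.3902
After pressure gauge='out-of-range': P(faulty) = 0.85·0.3902 / (0.85·0.3902 + 0.55·0.6098) ≈ 0.4973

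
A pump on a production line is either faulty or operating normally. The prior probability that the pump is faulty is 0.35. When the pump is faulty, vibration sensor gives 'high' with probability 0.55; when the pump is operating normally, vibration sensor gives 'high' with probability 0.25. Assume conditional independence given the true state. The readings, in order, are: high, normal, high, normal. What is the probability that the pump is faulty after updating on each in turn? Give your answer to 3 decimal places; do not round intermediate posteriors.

0.484

Each posterior becomes the prior for the next update.
After 'high': P(faulty) = 0.55·0.3500 / (0.55·0.3500 + 0.25·0.6500) ≈ 0.5423
After 'normal': P(faulty) = 0.45·0.5423 / (0.45·0.5423 + 0.75·0.4577) ≈ 0.4155
After 'high': P(faulty) = 0.55·0.4155 / (0.55·0.4155 + 0.25·0.5845) ≈ 0.6099
After 'normal': P(faulty) = 0.45·0.6099 / (0.45·0.6099 + 0.75·0.3901) ≈ 0.4841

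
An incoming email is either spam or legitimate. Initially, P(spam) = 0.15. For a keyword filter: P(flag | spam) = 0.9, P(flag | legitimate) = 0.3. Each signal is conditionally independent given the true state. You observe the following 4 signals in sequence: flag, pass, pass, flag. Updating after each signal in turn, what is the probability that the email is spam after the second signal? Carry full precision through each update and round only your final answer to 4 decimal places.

0.0703

After 'flag': P(spam) = 0.9·0.1500 / (0.9·0.1500 + 0.3·0.8500) ≈ 0.3462
After 'pass': P(spam) = 0.1·0.3462 / (0.1·0.3462 + 0.7·0.6538) ≈ 0.0703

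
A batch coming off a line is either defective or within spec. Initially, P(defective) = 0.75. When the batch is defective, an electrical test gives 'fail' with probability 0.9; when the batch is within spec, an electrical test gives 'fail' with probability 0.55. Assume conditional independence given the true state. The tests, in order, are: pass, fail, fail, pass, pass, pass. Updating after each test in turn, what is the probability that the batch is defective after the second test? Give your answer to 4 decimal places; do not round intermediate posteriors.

0.5217

After 'pass': P(defective) = 0.1·0.7500 / (0.1·0.7500 + 0.45·0.2500) ≈ 0.4000
After 'fail': P(defective) = 0.9·0.4000 / (0.9·0.4000 + 0.55·0.6000) ≈ 0.5217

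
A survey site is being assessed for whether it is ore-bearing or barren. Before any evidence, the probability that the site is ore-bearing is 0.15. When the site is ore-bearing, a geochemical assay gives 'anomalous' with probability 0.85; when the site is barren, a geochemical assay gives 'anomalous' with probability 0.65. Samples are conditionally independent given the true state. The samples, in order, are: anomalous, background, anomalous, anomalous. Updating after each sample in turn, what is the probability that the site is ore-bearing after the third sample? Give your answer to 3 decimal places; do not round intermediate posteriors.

After 'anomalous': P(ore) = 0.85·0.1500 / (0.85·0.1500 + 0.65·0.8500) ≈ 0.1875
After 'background': P(ore) = 0.15·0.1875 / (0.15·0.1875 + 0.35·0.8125) ≈ 0.0900
After 'anomalous': P(ore) = 0.85·0.0900 / (0.85·0.0900 + 0.65·0.9100) ≈ 0.1145

0.115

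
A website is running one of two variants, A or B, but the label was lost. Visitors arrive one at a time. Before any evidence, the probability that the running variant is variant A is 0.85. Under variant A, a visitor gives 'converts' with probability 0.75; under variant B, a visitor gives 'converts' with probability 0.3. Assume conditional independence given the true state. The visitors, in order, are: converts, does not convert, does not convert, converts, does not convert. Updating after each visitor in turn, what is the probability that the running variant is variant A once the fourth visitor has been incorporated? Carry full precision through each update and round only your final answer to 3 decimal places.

0.819

After 'converts': P(A) = 0.75·0.8500 / (0.75·0.8500 + 0.3·0.1500) ≈ 0.9341
After 'does not convert': P(A) = 0.25·0.9341 / (0.25·0.9341 + 0.7·0.0659) ≈ 0.8350
After 'does not convert': P(A) = 0.25·0.8350 / (0.25·0.8350 + 0.7·0.1650) ≈ 0.6437
After 'converts': P(A) = 0.75·0.6437 / (0.75·0.6437 + 0.3·0.3563) ≈ 0.8188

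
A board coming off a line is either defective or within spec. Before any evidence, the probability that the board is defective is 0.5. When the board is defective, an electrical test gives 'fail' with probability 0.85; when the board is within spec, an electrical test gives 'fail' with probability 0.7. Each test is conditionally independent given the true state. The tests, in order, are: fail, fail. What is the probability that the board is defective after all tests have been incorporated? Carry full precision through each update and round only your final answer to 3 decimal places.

After 'fail': P(defective) = 0.85·0.5000 / (0.85·0.5000 + 0.7·0.5000) ≈ 0.5484
After 'fail': P(defective) = 0.85·0.5484 / (0.85·0.5484 + 0.7·0.4516) ≈ 0.5959

0.596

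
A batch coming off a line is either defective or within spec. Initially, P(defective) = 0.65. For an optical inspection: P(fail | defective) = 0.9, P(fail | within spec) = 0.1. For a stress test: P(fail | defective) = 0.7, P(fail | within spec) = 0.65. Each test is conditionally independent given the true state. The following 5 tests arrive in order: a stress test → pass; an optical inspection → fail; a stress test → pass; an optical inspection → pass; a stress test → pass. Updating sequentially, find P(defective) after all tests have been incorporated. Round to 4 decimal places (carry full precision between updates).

0.5391

Each posterior becomes the prior for the next update.
After a stress test='pass': P(defective) = 0.3·0.6500 / (0.3·0.6500 + 0.35·0.3500) ≈ 0.6142
After an optical inspection='fail': P(defective) = 0.9·0.6142 / (0.9·0.6142 + 0.1·0.3858) ≈ 0.9348
After a stress test='pass': P(defective) = 0.3·0.9348 / (0.3·0.9348 + 0.35·0.0652) ≈ 0.9247
After an optical inspection='pass': P(defective) = 0.1·0.9247 / (0.1·0.9247 + 0.9·0.0753) ≈ 0.5771
After a stress test='pass': P(defective) = 0.3·0.5771 / (0.3·0.5771 + 0.35·0.4229) ≈ 0.5391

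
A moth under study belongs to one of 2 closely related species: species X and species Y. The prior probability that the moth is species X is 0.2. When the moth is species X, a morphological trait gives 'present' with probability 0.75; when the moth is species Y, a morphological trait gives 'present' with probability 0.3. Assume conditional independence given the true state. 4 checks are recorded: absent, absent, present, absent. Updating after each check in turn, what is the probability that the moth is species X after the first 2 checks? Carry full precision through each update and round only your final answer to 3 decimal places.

0.031

After 'absent': P(species X) = 0.25·0.2000 / (0.25·0.2000 + 0.7·0.8000) ≈ 0.0820
After 'absent': P(species X) = 0.25·0.0820 / (0.25·0.0820 + 0.7·0.9180) ≈ 0.0309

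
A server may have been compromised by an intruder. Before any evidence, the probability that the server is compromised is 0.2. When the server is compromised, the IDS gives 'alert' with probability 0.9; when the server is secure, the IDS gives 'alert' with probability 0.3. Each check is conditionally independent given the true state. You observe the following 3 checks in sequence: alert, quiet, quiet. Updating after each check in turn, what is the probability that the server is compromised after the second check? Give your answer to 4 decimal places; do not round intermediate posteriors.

0.0968

After 'alert': P(compromised) = 0.9·0.2000 / (0.9·0.2000 + 0.3·0.8000) ≈ 0.4286
After 'quiet': P(compromised) = 0.1·0.4286 / (0.1·0.4286 + 0.7·0.5714) ≈ 0.0968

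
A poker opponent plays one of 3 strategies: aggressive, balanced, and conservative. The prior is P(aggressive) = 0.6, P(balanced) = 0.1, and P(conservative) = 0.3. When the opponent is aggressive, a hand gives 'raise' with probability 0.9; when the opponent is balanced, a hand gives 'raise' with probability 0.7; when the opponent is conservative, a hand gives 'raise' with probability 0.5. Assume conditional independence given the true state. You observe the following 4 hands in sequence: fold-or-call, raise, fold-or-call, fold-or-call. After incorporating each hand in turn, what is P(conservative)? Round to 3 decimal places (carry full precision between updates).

After 'fold-or-call': normaliser = 0.1·0.6000 + 0.3·0.1000 + 0.5·0.3000; P(aggressive) ≈ 0.2500, P(balanced) ≈ 0.1250, P(conservative) ≈ 0.6250
After 'raise': normaliser = 0.9·0.2500 + 0.7·0.1250 + 0.5·0.6250; P(aggressive) ≈ 0.3600, P(balanced) ≈ 0.1400, P(conservative) ≈ 0.5000
After 'fold-or-call': normaliser = 0.1·0.3600 + 0.3·0.1400 + 0.5·0.5000; P(aggressive) ≈ 0.1098, P(balanced) ≈ 0.1280, P(conservative) ≈ 0.7622
After 'fold-or-call': normaliser = 0.1·0.1098 + 0.3·0.1280 + 0.5·0.7622; P(aggressive) ≈ 0.0255, P(balanced) ≈ 0.0892, P(conservative) ≈ 0.8853

0.885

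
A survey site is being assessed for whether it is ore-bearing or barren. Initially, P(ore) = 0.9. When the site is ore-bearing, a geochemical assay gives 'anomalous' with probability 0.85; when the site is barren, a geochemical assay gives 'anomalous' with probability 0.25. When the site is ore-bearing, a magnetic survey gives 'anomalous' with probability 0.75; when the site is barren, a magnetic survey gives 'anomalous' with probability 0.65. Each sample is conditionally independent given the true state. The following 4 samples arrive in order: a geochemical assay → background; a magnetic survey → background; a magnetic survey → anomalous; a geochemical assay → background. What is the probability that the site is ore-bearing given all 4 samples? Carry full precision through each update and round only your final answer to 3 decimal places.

0.229

Apply Bayes' rule sequentially, carrying P(ore) forward.
After a geochemical assay='background': P(ore) = 0.15·0.9000 / (0.15·0.9000 + 0.75·0.1000) ≈ 0.6429
After a magnetic survey='background': P(ore) = 0.25·0.6429 / (0.25·0.6429 + 0.35·0.3571) ≈ 0.5625
After a magnetic survey='anomalous': P(ore) = 0.75·0.5625 / (0.75·0.5625 + 0.65·0.4375) ≈ 0.5973
After a geochemical assay='background': P(ore) = 0.15·0.5973 / (0.15·0.5973 + 0.75·0.4027) ≈ 0.2288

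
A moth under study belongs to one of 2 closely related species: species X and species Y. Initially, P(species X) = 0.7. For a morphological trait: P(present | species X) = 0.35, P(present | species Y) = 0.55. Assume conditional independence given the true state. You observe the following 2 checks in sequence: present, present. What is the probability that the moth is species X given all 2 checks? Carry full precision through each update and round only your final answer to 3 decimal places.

0.486

After 'present': P(species X) = 0.35·0.7000 / (0.35·0.7000 + 0.55·0.3000) ≈ 0.5976
After 'present': P(species X) = 0.35·0.5976 / (0.35·0.5976 + 0.55·0.4024) ≈ 0.4858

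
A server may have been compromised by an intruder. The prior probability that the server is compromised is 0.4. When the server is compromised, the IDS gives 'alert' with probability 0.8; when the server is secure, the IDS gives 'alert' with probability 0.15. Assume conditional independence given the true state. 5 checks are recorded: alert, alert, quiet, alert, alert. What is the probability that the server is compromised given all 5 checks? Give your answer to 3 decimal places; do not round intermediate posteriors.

Each posterior becomes the prior for the next update.
After 'alert': P(compromised) = 0.8·0.4000 / (0.8·0.4000 + 0.15·0.6000) ≈ 0.7805
After 'alert': P(compromised) = 0.8·0.7805 / (0.8·0.7805 + 0.15·0.2195) ≈ 0.9499
After 'quiet': P(compromised) = 0.2·0.9499 / (0.2·0.9499 + 0.85·0.0501) ≈ 0.8169
After 'alert': P(compromised) = 0.8·0.8169 / (0.8·0.8169 + 0.15·0.1831) ≈ 0.9597
After 'alert': P(compromised) = 0.8·0.9597 / (0.8·0.9597 + 0.15·0.0403) ≈ 0.9922

0.992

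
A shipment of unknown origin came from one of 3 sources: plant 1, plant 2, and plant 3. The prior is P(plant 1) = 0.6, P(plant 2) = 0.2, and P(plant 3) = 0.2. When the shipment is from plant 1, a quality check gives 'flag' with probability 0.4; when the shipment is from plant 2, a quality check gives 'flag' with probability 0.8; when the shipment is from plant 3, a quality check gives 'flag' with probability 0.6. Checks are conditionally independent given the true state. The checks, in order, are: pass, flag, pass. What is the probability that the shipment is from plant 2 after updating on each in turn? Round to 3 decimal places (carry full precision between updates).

0.057

After 'pass': normaliser = 0.6·0.6000 + 0.2·0.2000 + 0.4·0.2000; P(plant 1) ≈ 0.7500, P(plant 2) ≈ 0.0833, P(plant 3) ≈ 0.1667
After 'flag': normaliser = 0.4·0.7500 + 0.8·0.0833 + 0.6·0.1667; P(plant 1) ≈ 0.6429, P(plant 2) ≈ 0.1429, P(plant 3) ≈ 0.2143
After 'pass': normaliser = 0.6·0.6429 + 0.2·0.1429 + 0.4·0.2143; P(plant 1) ≈ 0.7714, P(plant 2) ≈ 0.0571, P(plant 3) ≈ 0.1714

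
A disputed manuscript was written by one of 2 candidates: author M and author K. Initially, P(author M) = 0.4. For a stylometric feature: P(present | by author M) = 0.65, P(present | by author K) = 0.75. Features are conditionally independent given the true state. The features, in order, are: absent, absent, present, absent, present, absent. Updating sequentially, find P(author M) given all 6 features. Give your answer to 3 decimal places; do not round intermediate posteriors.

0.658

After 'absent': P(author M) = 0.35·0.4000 / (0.35·0.4000 + 0.25·0.6000) ≈ 0.4828
After 'absent': P(author M) = 0.35·0.4828 / (0.35·0.4828 + 0.25·0.5172) ≈ 0.5665
After 'present': P(author M) = 0.65·0.5665 / (0.65·0.5665 + 0.75·0.4335) ≈ 0.5311
After 'absent': P(author M) = 0.35·0.5311 / (0.35·0.5311 + 0.25·0.4689) ≈ 0.6132
After 'present': P(author M) = 0.65·0.6132 / (0.65·0.6132 + 0.75·0.3868) ≈ 0.5788
After 'absent': P(author M) = 0.35·0.5788 / (0.35·0.5788 + 0.25·0.4212) ≈ 0.6580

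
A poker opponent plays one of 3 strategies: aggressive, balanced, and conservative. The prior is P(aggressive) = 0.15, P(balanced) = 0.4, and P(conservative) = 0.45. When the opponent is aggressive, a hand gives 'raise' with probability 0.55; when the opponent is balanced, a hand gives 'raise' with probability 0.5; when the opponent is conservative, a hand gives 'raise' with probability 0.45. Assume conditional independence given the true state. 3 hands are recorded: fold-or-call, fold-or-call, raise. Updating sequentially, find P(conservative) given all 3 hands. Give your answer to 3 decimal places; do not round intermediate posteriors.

After 'fold-or-call': normaliser = 0.45·0.1500 + 0.5·0.4000 + 0.55·0.4500; P(aggressive) ≈ 0.1311, P(balanced) ≈ 0.3883, P(conservative) ≈ 0.4806
After 'fold-or-call': normaliser = 0.45·0.1311 + 0.5·0.3883 + 0.55·0.4806; P(aggressive) ≈ 0.1140, P(balanced) ≈ 0.3752, P(conservative) ≈ 0.5108
After 'raise': normaliser = 0.55·0.1140 + 0.5·0.3752 + 0.45·0.5108; P(aggressive) ≈ 0.1306, P(balanced) ≈ 0.3907, P(conservative) ≈ 0.4787

0.479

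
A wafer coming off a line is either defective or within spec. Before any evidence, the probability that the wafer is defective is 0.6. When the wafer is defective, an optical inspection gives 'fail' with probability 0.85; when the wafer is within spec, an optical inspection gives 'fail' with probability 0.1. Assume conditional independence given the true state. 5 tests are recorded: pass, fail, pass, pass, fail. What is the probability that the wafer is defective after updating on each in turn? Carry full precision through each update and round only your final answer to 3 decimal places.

0.334

After 'pass': P(defective) = 0.15·0.6000 / (0.15·0.6000 + 0.9·0.4000) ≈ 0.2000
After 'fail': P(defective) = 0.85·0.2000 / (0.85·0.2000 + 0.1·0.8000) ≈ 0.6800
After 'pass': P(defective) = 0.15·0.6800 / (0.15·0.6800 + 0.9·0.3200) ≈ 0.2615
After 'pass': P(defective) = 0.15·0.2615 / (0.15·0.2615 + 0.9·0.7385) ≈ 0.0557
After 'fail': P(defective) = 0.85·0.0557 / (0.85·0.0557 + 0.1·0.9443) ≈ 0.3341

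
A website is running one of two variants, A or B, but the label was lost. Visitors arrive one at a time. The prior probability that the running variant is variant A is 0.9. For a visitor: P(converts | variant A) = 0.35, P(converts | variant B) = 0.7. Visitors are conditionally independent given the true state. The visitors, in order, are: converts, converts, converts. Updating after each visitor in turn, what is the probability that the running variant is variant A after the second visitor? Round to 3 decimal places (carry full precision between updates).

After 'converts': P(A) = 0.35·0.9000 / (0.35·0.9000 + 0.7·0.1000) ≈ 0.8182
After 'converts': P(A) = 0.35·0.8182 / (0.35·0.8182 + 0.7·0.1818) ≈ 0.6923

0.692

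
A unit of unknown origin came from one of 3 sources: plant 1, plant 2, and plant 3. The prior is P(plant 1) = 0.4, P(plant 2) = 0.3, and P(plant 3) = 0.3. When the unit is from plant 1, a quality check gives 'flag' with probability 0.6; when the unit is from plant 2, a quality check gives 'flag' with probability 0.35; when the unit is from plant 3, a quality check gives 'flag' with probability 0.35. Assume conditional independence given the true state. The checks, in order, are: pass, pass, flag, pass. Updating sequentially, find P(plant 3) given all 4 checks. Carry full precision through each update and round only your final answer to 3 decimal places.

0.395

After 'pass': normaliser = 0.4·0.4000 + 0.65·0.3000 + 0.65·0.3000; P(plant 1) ≈ 0.2909, P(plant 2) ≈ 0.3545, P(plant 3) ≈ 0.3545
After 'pass': normaliser = 0.4·0.2909 + 0.65·0.3545 + 0.65·0.3545; P(plant 1) ≈ 0.2016, P(plant 2) ≈ 0.3992, P(plant 3) ≈ 0.3992
After 'flag': normaliser = 0.6·0.2016 + 0.35·0.3992 + 0.35·0.3992; P(plant 1) ≈ 0.3021, P(plant 2) ≈ 0.3490, P(plant 3) ≈ 0.3490
After 'pass': normaliser = 0.4·0.3021 + 0.65·0.3490 + 0.65·0.3490; P(plant 1) ≈ 0.2103, P(plant 2) ≈ 0.3948, P(plant 3) ≈ 0.3948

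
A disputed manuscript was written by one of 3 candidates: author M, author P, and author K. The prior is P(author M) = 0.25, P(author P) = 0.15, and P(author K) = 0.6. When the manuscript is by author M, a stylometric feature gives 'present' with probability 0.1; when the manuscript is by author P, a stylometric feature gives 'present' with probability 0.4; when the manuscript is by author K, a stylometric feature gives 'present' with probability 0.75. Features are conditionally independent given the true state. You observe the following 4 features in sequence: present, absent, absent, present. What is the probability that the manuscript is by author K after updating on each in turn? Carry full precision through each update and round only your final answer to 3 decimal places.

Apply Bayes' rule sequentially, carrying P(author K) forward.
After 'present': normaliser = 0.1·0.2500 + 0.4·0.1500 + 0.75·0.6000; P(author M) ≈ 0.0467, P(author P) ≈ 0.1121, P(author K) ≈ 0.8411
After 'absent': normaliser = 0.9·0.0467 + 0.6·0.1121 + 0.25·0.8411; P(author M) ≈ 0.1316, P(author P) ≈ 0.2105, P(author K) ≈ 0.6579
After 'absent': normaliser = 0.9·0.1316 + 0.6·0.2105 + 0.25·0.6579; P(author M) ≈ 0.2894, P(author P) ≈ 0.3087, P(author K) ≈ 0.4019
After 'present': normaliser = 0.1·0.2894 + 0.4·0.3087 + 0.75·0.4019; P(author M) ≈ 0.0638, P(author P) ≈ 0.2721, P(author K) ≈ 0.6642

0.664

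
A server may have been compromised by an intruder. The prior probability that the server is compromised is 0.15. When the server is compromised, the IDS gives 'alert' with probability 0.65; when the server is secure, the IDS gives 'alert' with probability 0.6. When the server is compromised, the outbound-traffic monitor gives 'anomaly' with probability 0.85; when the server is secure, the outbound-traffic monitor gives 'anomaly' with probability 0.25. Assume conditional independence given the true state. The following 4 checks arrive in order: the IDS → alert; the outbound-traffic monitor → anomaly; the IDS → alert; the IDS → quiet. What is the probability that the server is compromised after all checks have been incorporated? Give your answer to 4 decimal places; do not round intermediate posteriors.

0.3812

After the IDS='alert': P(compromised) = 0.65·0.1500 / (0.65·0.1500 + 0.6·0.8500) ≈ 0.1605
After the outbound-traffic monitor='anomaly': P(compromised) = 0.85·0.1605 / (0.85·0.1605 + 0.25·0.8395) ≈ 0.3939
After the IDS='alert': P(compromised) = 0.65·0.3939 / (0.65·0.3939 + 0.6·0.6061) ≈ 0.4132
After the IDS='quiet': P(compromised) = 0.35·0.4132 / (0.35·0.4132 + 0.4·0.5868) ≈ 0.3812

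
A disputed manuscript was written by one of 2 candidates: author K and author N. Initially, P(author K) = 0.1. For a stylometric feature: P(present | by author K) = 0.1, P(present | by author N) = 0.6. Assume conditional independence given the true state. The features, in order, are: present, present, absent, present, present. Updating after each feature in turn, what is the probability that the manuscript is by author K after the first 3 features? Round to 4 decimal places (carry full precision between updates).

After 'present': P(author K) = 0.1·0.1000 / (0.1·0.1000 + 0.6·0.9000) ≈ 0.0182
After 'present': P(author K) = 0.1·0.0182 / (0.1·0.0182 + 0.6·0.9818) ≈ 0.0031
After 'absent': P(author K) = 0.9·0.0031 / (0.9·0.0031 + 0.4·0.9969) ≈ 0.0069

0.0069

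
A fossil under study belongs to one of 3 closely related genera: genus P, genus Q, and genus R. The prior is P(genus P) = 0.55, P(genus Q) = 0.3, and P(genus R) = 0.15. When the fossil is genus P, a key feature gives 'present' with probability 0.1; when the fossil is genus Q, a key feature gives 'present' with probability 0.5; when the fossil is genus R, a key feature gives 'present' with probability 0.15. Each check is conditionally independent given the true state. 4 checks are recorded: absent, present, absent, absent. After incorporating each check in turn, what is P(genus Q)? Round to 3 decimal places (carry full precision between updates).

0.258

Apply Bayes' rule sequentially, carrying P(genus Q) forward.
After 'absent': normaliser = 0.9·0.5500 + 0.5·0.3000 + 0.85·0.1500; P(genus P) ≈ 0.6408, P(genus Q) ≈ 0.1942, P(genus R) ≈ 0.1650
After 'present': normaliser = 0.1·0.6408 + 0.5·0.1942 + 0.15·0.1650; P(genus P) ≈ 0.3446, P(genus Q) ≈ 0.5222, P(genus R) ≈ 0.1332
After 'absent': normaliser = 0.9·0.3446 + 0.5·0.5222 + 0.85·0.1332; P(genus P) ≈ 0.4532, P(genus Q) ≈ 0.3815, P(genus R) ≈ 0.1654
After 'absent': normaliser = 0.9·0.4532 + 0.5·0.3815 + 0.85·0.1654; P(genus P) ≈ 0.5518, P(genus Q) ≈ 0.2580, P(genus R) ≈ 0.1902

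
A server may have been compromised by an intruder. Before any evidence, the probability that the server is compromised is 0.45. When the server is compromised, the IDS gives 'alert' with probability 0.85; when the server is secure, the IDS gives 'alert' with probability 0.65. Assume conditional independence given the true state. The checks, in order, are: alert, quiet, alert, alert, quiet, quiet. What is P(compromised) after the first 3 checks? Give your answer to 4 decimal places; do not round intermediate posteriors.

After 'alert': P(compromised) = 0.85·0.4500 / (0.85·0.4500 + 0.65·0.5500) ≈ 0.5169
After 'quiet': P(compromised) = 0.15·0.5169 / (0.15·0.5169 + 0.35·0.4831) ≈ 0.3144
After 'alert': P(compromised) = 0.85·0.3144 / (0.85·0.3144 + 0.65·0.6856) ≈ 0.3749

0.3749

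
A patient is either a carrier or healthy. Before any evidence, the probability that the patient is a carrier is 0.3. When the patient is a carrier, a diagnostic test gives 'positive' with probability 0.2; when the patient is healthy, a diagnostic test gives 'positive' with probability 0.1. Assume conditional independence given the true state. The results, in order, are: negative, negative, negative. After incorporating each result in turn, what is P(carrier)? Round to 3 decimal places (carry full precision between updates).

After 'negative': P(carrier) = 0.8·0.3000 / (0.8·0.3000 + 0.9·0.7000) ≈ 0.2759
After 'negative': P(carrier) = 0.8·0.2759 / (0.8·0.2759 + 0.9·0.7241) ≈ 0.2530
After 'negative': P(carrier) = 0.8·0.2530 / (0.8·0.2530 + 0.9·0.7470) ≈ 0.2314

0.231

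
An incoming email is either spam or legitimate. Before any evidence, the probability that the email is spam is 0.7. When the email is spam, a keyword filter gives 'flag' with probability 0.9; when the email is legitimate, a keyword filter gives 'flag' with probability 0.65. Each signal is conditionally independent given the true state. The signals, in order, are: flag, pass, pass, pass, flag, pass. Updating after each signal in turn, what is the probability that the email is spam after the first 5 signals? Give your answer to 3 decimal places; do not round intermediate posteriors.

0.094

Each posterior becomes the prior for the next update.
After 'flag': P(spam) = 0.9·0.7000 / (0.9·0.7000 + 0.65·0.3000) ≈ 0.7636
After 'pass': P(spam) = 0.1·0.7636 / (0.1·0.7636 + 0.35·0.2364) ≈ 0.4800
After 'pass': P(spam) = 0.1·0.4800 / (0.1·0.4800 + 0.35·0.5200) ≈ 0.2087
After 'pass': P(spam) = 0.1·0.2087 / (0.1·0.2087 + 0.35·0.7913) ≈ 0.0701
After 'flag': P(spam) = 0.9·0.0701 / (0.9·0.0701 + 0.65·0.9299) ≈ 0.0945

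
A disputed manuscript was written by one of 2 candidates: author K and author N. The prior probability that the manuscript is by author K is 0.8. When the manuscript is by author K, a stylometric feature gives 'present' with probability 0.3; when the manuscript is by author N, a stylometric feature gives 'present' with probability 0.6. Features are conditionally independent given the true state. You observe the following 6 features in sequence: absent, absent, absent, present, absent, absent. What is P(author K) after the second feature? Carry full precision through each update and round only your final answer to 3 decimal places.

Apply Bayes' rule sequentially, carrying P(author K) forward.
After 'absent': P(author K) = 0.7·0.8000 / (0.7·0.8000 + 0.4·0.2000) ≈ 0.8750
After 'absent': P(author K) = 0.7·0.8750 / (0.7·0.8750 + 0.4·0.1250) ≈ 0.9245

0.925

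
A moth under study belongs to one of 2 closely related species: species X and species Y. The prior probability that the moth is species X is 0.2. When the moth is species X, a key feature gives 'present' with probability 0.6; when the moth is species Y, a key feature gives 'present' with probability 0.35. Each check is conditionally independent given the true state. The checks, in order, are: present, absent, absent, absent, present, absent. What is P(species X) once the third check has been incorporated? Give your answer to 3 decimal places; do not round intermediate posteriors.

After 'present': P(species X) = 0.6·0.2000 / (0.6·0.2000 + 0.35·0.8000) ≈ 0.3000
After 'absent': P(species X) = 0.4·0.3000 / (0.4·0.3000 + 0.65·0.7000) ≈ 0.2087
After 'absent': P(species X) = 0.4·0.2087 / (0.4·0.2087 + 0.65·0.7913) ≈ 0.1396

0.140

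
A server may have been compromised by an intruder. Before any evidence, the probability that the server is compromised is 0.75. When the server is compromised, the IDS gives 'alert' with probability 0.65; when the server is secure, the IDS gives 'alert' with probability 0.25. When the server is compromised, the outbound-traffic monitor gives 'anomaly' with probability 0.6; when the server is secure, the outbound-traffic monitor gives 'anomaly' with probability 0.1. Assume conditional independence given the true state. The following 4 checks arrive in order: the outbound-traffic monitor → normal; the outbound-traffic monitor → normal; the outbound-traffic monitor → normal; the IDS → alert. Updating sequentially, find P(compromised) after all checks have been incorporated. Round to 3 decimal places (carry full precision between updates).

0.406

After the outbound-traffic monitor='normal': P(compromised) = 0.4·0.7500 / (0.4·0.7500 + 0.9·0.2500) ≈ 0.5714
After the outbound-traffic monitor='normal': P(compromised) = 0.4·0.5714 / (0.4·0.5714 + 0.9·0.4286) ≈ 0.3721
After the outbound-traffic monitor='normal': P(compromised) = 0.4·0.3721 / (0.4·0.3721 + 0.9·0.6279) ≈ 0.2085
After the IDS='alert': P(compromised) = 0.65·0.2085 / (0.65·0.2085 + 0.25·0.7915) ≈ 0.4064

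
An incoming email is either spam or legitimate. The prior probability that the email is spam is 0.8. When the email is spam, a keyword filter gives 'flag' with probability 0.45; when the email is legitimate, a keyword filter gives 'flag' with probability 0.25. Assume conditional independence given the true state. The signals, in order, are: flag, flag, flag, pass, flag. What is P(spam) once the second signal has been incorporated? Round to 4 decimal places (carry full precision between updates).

0.9284

After 'flag': P(spam) = 0.45·0.8000 / (0.45·0.8000 + 0.25·0.2000) ≈ 0.8780
After 'flag': P(spam) = 0.45·0.8780 / (0.45·0.8780 + 0.25·0.1220) ≈ 0.9284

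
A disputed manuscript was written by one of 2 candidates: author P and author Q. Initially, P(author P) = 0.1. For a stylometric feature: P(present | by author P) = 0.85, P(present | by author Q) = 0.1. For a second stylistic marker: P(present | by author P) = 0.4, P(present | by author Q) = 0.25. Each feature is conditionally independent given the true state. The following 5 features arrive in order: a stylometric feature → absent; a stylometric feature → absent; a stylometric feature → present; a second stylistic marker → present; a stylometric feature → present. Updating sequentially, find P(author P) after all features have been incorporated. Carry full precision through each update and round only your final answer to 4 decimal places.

0.2630

Apply Bayes' rule sequentially, carrying P(author P) forward.
After a stylometric feature='absent': P(author P) = 0.15·0.1000 / (0.15·0.1000 + 0.9·0.9000) ≈ 0.0182
After a stylometric feature='absent': P(author P) = 0.15·0.0182 / (0.15·0.0182 + 0.9·0.9818) ≈ 0.0031
After a stylometric feature='present': P(author P) = 0.85·0.0031 / (0.85·0.0031 + 0.1·0.9969) ≈ 0.0256
After a second stylistic marker='present': P(author P) = 0.4·0.0256 / (0.4·0.0256 + 0.25·0.9744) ≈ 0.0403
After a stylometric feature='present': P(author P) = 0.85·0.0403 / (0.85·0.0403 + 0.1·0.9597) ≈ 0.2630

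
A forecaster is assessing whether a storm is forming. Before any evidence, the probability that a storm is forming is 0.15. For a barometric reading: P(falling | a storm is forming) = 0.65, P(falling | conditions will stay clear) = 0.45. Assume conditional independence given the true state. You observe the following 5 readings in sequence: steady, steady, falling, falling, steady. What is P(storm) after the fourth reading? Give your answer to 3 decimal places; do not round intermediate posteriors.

0.130

After 'steady': P(storm) = 0.35·0.1500 / (0.35·0.1500 + 0.55·0.8500) ≈ 0.1010
After 'steady': P(storm) = 0.35·0.1010 / (0.35·0.1010 + 0.55·0.8990) ≈ 0.0667
After 'falling': P(storm) = 0.65·0.0667 / (0.65·0.0667 + 0.45·0.9333) ≈ 0.0936
After 'falling': P(storm) = 0.65·0.0936 / (0.65·0.0936 + 0.45·0.9064) ≈ 0.1298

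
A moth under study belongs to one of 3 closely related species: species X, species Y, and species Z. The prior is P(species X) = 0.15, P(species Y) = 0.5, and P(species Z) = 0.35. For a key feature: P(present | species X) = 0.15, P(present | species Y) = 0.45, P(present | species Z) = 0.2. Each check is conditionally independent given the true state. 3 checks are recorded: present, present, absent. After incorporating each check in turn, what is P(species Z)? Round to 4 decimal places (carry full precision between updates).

After 'present': normaliser = 0.15·0.1500 + 0.45·0.5000 + 0.2·0.3500; P(species X) ≈ 0.0709, P(species Y) ≈ 0.7087, P(species Z) ≈ 0.2205
After 'present': normaliser = 0.15·0.0709 + 0.45·0.7087 + 0.2·0.2205; P(species X) ≈ 0.0285, P(species Y) ≈ 0.8535, P(species Z) ≈ 0.1180
After 'absent': normaliser = 0.85·0.0285 + 0.55·0.8535 + 0.8·0.1180; P(species X) ≈ 0.0411, P(species Y) ≈ 0.7983, P(species Z) ≈ 0.1606

0.1606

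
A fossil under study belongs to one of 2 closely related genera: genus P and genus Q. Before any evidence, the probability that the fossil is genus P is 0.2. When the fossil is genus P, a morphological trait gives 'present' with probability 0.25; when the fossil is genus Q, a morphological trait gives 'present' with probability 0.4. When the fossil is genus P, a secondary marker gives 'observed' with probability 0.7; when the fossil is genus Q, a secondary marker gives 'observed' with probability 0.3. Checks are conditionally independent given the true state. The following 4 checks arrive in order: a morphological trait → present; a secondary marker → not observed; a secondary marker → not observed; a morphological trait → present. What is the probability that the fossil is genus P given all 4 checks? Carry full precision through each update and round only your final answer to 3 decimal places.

0.018

After a morphological trait='present': P(genus P) = 0.25·0.2000 / (0.25·0.2000 + 0.4·0.8000) ≈ 0.1351
After a secondary marker='not observed': P(genus P) = 0.3·0.1351 / (0.3·0.1351 + 0.7·0.8649) ≈ 0.0628
After a secondary marker='not observed': P(genus P) = 0.3·0.0628 / (0.3·0.0628 + 0.7·0.9372) ≈ 0.0279
After a morphological trait='present': P(genus P) = 0.25·0.0279 / (0.25·0.0279 + 0.4·0.9721) ≈ 0.0176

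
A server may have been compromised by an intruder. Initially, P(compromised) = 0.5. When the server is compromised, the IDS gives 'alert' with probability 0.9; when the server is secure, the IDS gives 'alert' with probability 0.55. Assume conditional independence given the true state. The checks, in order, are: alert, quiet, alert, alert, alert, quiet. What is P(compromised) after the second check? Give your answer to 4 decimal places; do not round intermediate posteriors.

After 'alert': P(compromised) = 0.9·0.5000 / (0.9·0.5000 + 0.55·0.5000) ≈ 0.6207
After 'quiet': P(compromised) = 0.1·0.6207 / (0.1·0.6207 + 0.45·0.3793) ≈ 0.2667

0.2667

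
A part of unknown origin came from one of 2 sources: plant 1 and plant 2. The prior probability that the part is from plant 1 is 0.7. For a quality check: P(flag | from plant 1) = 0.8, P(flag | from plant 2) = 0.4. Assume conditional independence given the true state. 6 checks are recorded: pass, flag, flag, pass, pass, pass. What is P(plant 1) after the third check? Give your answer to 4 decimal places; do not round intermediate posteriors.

0.7568

Each posterior becomes the prior for the next update.
After 'pass': P(plant 1) = 0.2·0.7000 / (0.2·0.7000 + 0.6·0.3000) ≈ 0.4375
After 'flag': P(plant 1) = 0.8·0.4375 / (0.8·0.4375 + 0.4·0.5625) ≈ 0.6087
After 'flag': P(plant 1) = 0.8·0.6087 / (0.8·0.6087 + 0.4·0.3913) ≈ 0.7568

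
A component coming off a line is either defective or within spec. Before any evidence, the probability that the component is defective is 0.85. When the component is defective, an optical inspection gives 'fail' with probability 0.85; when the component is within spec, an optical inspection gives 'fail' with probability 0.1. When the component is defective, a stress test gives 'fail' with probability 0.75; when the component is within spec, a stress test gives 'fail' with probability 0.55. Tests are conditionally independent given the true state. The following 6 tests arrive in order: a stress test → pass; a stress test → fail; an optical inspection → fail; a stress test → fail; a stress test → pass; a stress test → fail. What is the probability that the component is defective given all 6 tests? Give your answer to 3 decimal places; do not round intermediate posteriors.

Each posterior becomes the prior for the next update.
After a stress test='pass': P(defective) = 0.25·0.8500 / (0.25·0.8500 + 0.45·0.1500) ≈ 0.7589
After a stress test='fail': P(defective) = 0.75·0.7589 / (0.75·0.7589 + 0.55·0.2411) ≈ 0.8111
After an optical inspection='fail': P(defective) = 0.85·0.8111 / (0.85·0.8111 + 0.1·0.1889) ≈ 0.9733
After a stress test='fail': P(defective) = 0.75·0.9733 / (0.75·0.9733 + 0.55·0.0267) ≈ 0.9803
After a stress test='pass': P(defective) = 0.25·0.9803 / (0.25·0.9803 + 0.45·0.0197) ≈ 0.9651
After a stress test='fail': P(defective) = 0.75·0.9651 / (0.75·0.9651 + 0.55·0.0349) ≈ 0.9742

0.974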